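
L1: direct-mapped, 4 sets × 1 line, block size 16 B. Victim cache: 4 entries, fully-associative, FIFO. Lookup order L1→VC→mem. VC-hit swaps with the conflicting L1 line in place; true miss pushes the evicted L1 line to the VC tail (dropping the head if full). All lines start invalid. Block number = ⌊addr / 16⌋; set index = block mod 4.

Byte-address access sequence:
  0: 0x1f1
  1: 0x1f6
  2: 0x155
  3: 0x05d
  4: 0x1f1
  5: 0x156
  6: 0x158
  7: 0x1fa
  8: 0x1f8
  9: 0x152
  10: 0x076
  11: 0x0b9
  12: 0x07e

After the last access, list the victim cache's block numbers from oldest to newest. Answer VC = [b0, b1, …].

#0 0x1f1→b31/s3 MISS; vc=[]
#1 0x1f6→b31/s3 L1-HIT; vc=[]
#2 0x155→b21/s1 MISS; vc=[]
#3 0x5d→b5/s1 MISS; vc=[21]
#4 0x1f1→b31/s3 L1-HIT; vc=[21]
#5 0x156→b21/s1 VC-HIT; vc=[5]
#6 0x158→b21/s1 L1-HIT; vc=[5]
#7 0x1fa→b31/s3 L1-HIT; vc=[5]
#8 0x1f8→b31/s3 L1-HIT; vc=[5]
#9 0x152→b21/s1 L1-HIT; vc=[5]
#10 0x76→b7/s3 MISS; vc=[5,31]
#11 0xb9→b11/s3 MISS; vc=[5,31,7]
#12 0x7e→b7/s3 VC-HIT; vc=[5,31,11]

VC = [5, 31, 11]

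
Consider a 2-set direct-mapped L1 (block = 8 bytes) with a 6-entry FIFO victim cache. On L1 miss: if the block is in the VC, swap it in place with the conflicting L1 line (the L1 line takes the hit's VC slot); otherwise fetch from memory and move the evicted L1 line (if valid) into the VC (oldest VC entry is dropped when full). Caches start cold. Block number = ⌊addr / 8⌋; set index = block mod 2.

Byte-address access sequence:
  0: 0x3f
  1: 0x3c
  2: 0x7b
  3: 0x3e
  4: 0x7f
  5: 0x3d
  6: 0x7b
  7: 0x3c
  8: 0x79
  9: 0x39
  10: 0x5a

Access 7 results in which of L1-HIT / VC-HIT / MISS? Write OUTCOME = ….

OUTCOME = VC-HIT

#0 0x3f→b7/s1 MISS; vc=[]
#1 0x3c→b7/s1 L1-HIT; vc=[]
#2 0x7b→b15/s1 MISS; vc=[7]
#3 0x3e→b7/s1 VC-HIT; vc=[15]
#4 0x7f→b15/s1 VC-HIT; vc=[7]
#5 0x3d→b7/s1 VC-HIT; vc=[15]
#6 0x7b→b15/s1 VC-HIT; vc=[7]
#7 0x3c→b7/s1 VC-HIT; vc=[15]
#8 0x79→b15/s1 VC-HIT; vc=[7]
#9 0x39→b7/s1 VC-HIT; vc=[15]
#10 0x5a→b11/s1 MISS; vc=[15,7]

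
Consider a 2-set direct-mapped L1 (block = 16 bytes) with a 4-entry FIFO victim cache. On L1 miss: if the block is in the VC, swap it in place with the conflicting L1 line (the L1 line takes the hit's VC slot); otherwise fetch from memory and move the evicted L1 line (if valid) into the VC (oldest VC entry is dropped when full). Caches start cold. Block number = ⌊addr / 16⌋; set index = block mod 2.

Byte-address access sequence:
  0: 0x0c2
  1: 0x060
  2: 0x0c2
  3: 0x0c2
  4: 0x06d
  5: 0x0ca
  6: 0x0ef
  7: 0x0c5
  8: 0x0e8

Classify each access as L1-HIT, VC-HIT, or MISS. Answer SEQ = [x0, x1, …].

  [0] addr=0xc2 blk=12 s=0: MISS | VC []
  [1] addr=0x60 blk=6 s=0: MISS | VC [12]
  [2] addr=0xc2 blk=12 s=0: VC-HIT | VC [6]
  [3] addr=0xc2 blk=12 s=0: L1-HIT | VC [6]
  [4] addr=0x6d blk=6 s=0: VC-HIT | VC [12]
  [5] addr=0xca blk=12 s=0: VC-HIT | VC [6]
  [6] addr=0xef blk=14 s=0: MISS | VC [6, 12]
  [7] addr=0xc5 blk=12 s=0: VC-HIT | VC [6, 14]
  [8] addr=0xe8 blk=14 s=0: VC-HIT | VC [6, 12]

SEQ = [MISS, MISS, VC-HIT, L1-HIT, VC-HIT, VC-HIT, MISS, VC-HIT, VC-HIT]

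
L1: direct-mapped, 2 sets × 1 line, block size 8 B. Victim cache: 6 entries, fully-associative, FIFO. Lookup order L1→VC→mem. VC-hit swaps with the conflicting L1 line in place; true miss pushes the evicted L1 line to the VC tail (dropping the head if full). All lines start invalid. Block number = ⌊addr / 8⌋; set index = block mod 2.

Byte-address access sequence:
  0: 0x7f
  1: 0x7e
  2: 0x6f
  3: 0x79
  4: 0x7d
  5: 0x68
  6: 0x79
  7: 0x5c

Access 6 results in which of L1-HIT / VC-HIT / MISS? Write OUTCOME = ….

0: 0x7f (blk 15, set 1) → MISS  vc=[]
1: 0x7e (blk 15, set 1) → L1-HIT  vc=[]
2: 0x6f (blk 13, set 1) → MISS  vc=[15]
3: 0x79 (blk 15, set 1) → VC-HIT  vc=[13]
4: 0x7d (blk 15, set 1) → L1-HIT  vc=[13]
5: 0x68 (blk 13, set 1) → VC-HIT  vc=[15]
6: 0x79 (blk 15, set 1) → VC-HIT  vc=[13]
7: 0x5c (blk 11, set 1) → MISS  vc=[13, 15]

OUTCOME = VC-HIT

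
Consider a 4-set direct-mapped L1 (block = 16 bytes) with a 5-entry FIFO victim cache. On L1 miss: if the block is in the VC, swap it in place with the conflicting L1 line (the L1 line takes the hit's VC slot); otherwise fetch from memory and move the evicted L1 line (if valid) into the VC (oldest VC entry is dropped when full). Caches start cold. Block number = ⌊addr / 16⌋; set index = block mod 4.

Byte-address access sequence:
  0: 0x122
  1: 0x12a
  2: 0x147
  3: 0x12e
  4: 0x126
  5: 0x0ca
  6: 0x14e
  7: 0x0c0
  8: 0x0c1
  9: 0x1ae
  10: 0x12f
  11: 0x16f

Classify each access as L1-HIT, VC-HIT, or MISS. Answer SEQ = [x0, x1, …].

SEQ = [MISS, L1-HIT, MISS, L1-HIT, L1-HIT, MISS, VC-HIT, VC-HIT, L1-HIT, MISS, VC-HIT, MISS]

  [0] addr=0x122 blk=18 s=2: MISS | VC []
  [1] addr=0x12a blk=18 s=2: L1-HIT | VC []
  [2] addr=0x147 blk=20 s=0: MISS | VC []
  [3] addr=0x12e blk=18 s=2: L1-HIT | VC []
  [4] addr=0x126 blk=18 s=2: L1-HIT | VC []
  [5] addr=0xca blk=12 s=0: MISS | VC [20]
  [6] addr=0x14e blk=20 s=0: VC-HIT | VC [12]
  [7] addr=0xc0 blk=12 s=0: VC-HIT | VC [20]
  [8] addr=0xc1 blk=12 s=0: L1-HIT | VC [20]
  [9] addr=0x1ae blk=26 s=2: MISS | VC [20, 18]
  [10] addr=0x12f blk=18 s=2: VC-HIT | VC [20, 26]
  [11] addr=0x16f blk=22 s=2: MISS | VC [20, 26, 18]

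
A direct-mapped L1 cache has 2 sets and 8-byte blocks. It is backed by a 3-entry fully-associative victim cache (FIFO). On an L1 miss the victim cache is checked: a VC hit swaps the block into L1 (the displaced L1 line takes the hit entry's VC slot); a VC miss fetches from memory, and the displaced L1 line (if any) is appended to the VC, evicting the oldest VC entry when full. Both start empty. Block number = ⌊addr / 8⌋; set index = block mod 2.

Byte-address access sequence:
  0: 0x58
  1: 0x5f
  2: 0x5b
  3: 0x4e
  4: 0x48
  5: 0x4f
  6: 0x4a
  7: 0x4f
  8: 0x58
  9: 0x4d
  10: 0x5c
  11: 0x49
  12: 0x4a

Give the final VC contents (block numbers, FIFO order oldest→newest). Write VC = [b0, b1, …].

VC = [11]

0: 0x58 (blk 11, set 1) → MISS  vc=[]
1: 0x5f (blk 11, set 1) → L1-HIT  vc=[]
2: 0x5b (blk 11, set 1) → L1-HIT  vc=[]
3: 0x4e (blk 9, set 1) → MISS  vc=[11]
4: 0x48 (blk 9, set 1) → L1-HIT  vc=[11]
5: 0x4f (blk 9, set 1) → L1-HIT  vc=[11]
6: 0x4a (blk 9, set 1) → L1-HIT  vc=[11]
7: 0x4f (blk 9, set 1) → L1-HIT  vc=[11]
8: 0x58 (blk 11, set 1) → VC-HIT  vc=[9]
9: 0x4d (blk 9, set 1) → VC-HIT  vc=[11]
10: 0x5c (blk 11, set 1) → VC-HIT  vc=[9]
11: 0x49 (blk 9, set 1) → VC-HIT  vc=[11]
12: 0x4a (blk 9, set 1) → L1-HIT  vc=[11]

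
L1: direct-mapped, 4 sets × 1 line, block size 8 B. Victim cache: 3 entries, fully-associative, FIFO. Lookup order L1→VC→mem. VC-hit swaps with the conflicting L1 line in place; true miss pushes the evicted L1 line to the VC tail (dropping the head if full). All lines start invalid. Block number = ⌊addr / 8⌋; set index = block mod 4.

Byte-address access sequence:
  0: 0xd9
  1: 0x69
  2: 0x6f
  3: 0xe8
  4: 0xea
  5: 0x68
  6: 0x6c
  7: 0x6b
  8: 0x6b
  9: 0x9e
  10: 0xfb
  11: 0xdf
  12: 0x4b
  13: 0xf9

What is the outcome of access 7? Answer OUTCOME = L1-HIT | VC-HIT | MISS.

0: 0xd9 (blk 27, set 3) → MISS  vc=[]
1: 0x69 (blk 13, set 1) → MISS  vc=[]
2: 0x6f (blk 13, set 1) → L1-HIT  vc=[]
3: 0xe8 (blk 29, set 1) → MISS  vc=[13]
4: 0xea (blk 29, set 1) → L1-HIT  vc=[13]
5: 0x68 (blk 13, set 1) → VC-HIT  vc=[29]
6: 0x6c (blk 13, set 1) → L1-HIT  vc=[29]
7: 0x6b (blk 13, set 1) → L1-HIT  vc=[29]
8: 0x6b (blk 13, set 1) → L1-HIT  vc=[29]
9: 0x9e (blk 19, set 3) → MISS  vc=[29, 27]
10: 0xfb (blk 31, set 3) → MISS  vc=[29, 27, 19]
11: 0xdf (blk 27, set 3) → VC-HIT  vc=[29, 31, 19]
12: 0x4b (blk 9, set 1) → MISS  vc=[31, 19, 13]
13: 0xf9 (blk 31, set 3) → VC-HIT  vc=[27, 19, 13]

OUTCOME = L1-HIT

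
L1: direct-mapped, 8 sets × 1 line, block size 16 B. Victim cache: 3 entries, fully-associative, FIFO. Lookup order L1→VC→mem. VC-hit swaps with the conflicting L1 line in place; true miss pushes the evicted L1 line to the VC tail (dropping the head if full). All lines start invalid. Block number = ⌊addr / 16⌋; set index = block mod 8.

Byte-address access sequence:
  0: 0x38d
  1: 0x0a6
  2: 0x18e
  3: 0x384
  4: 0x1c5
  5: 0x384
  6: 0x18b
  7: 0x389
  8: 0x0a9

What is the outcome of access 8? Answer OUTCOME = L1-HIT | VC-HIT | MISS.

#0 0x38d→b56/s0 MISS; vc=[]
#1 0xa6→b10/s2 MISS; vc=[]
#2 0x18e→b24/s0 MISS; vc=[56]
#3 0x384→b56/s0 VC-HIT; vc=[24]
#4 0x1c5→b28/s4 MISS; vc=[24]
#5 0x384→b56/s0 L1-HIT; vc=[24]
#6 0x18b→b24/s0 VC-HIT; vc=[56]
#7 0x389→b56/s0 VC-HIT; vc=[24]
#8 0xa9→b10/s2 L1-HIT; vc=[24]

OUTCOME = L1-HIT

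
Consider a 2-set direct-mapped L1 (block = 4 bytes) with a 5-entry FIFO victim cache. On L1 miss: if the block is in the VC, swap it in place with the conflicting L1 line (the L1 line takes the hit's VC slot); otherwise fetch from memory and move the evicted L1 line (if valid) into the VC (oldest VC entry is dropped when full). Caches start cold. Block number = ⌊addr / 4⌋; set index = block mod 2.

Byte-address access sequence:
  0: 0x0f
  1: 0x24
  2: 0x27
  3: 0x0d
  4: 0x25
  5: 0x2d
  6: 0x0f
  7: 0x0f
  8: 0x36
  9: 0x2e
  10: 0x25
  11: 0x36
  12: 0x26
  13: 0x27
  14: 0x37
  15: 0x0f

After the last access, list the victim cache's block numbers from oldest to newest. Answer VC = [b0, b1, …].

VC = [9, 11, 13]

0: 0xf (blk 3, set 1) → MISS  vc=[]
1: 0x24 (blk 9, set 1) → MISS  vc=[3]
2: 0x27 (blk 9, set 1) → L1-HIT  vc=[3]
3: 0xd (blk 3, set 1) → VC-HIT  vc=[9]
4: 0x25 (blk 9, set 1) → VC-HIT  vc=[3]
5: 0x2d (blk 11, set 1) → MISS  vc=[3, 9]
6: 0xf (blk 3, set 1) → VC-HIT  vc=[11, 9]
7: 0xf (blk 3, set 1) → L1-HIT  vc=[11, 9]
8: 0x36 (blk 13, set 1) → MISS  vc=[11, 9, 3]
9: 0x2e (blk 11, set 1) → VC-HIT  vc=[13, 9, 3]
10: 0x25 (blk 9, set 1) → VC-HIT  vc=[13, 11, 3]
11: 0x36 (blk 13, set 1) → VC-HIT  vc=[9, 11, 3]
12: 0x26 (blk 9, set 1) → VC-HIT  vc=[13, 11, 3]
13: 0x27 (blk 9, set 1) → L1-HIT  vc=[13, 11, 3]
14: 0x37 (blk 13, set 1) → VC-HIT  vc=[9, 11, 3]
15: 0xf (blk 3, set 1) → VC-HIT  vc=[9, 11, 13]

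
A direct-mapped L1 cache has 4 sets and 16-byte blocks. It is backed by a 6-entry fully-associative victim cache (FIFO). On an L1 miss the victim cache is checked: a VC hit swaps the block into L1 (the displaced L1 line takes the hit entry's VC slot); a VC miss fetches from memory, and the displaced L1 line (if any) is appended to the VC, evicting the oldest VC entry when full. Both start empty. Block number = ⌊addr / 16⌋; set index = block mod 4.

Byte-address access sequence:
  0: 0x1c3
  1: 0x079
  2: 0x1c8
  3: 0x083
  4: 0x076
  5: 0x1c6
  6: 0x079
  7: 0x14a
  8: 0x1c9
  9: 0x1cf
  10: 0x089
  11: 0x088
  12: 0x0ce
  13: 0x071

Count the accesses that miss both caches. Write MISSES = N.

#0 0x1c3→b28/s0 MISS; vc=[]
#1 0x79→b7/s3 MISS; vc=[]
#2 0x1c8→b28/s0 L1-HIT; vc=[]
#3 0x83→b8/s0 MISS; vc=[28]
#4 0x76→b7/s3 L1-HIT; vc=[28]
#5 0x1c6→b28/s0 VC-HIT; vc=[8]
#6 0x79→b7/s3 L1-HIT; vc=[8]
#7 0x14a→b20/s0 MISS; vc=[8,28]
#8 0x1c9→b28/s0 VC-HIT; vc=[8,20]
#9 0x1cf→b28/s0 L1-HIT; vc=[8,20]
#10 0x89→b8/s0 VC-HIT; vc=[28,20]
#11 0x88→b8/s0 L1-HIT; vc=[28,20]
#12 0xce→b12/s0 MISS; vc=[28,20,8]
#13 0x71→b7/s3 L1-HIT; vc=[28,20,8]

MISSES = 5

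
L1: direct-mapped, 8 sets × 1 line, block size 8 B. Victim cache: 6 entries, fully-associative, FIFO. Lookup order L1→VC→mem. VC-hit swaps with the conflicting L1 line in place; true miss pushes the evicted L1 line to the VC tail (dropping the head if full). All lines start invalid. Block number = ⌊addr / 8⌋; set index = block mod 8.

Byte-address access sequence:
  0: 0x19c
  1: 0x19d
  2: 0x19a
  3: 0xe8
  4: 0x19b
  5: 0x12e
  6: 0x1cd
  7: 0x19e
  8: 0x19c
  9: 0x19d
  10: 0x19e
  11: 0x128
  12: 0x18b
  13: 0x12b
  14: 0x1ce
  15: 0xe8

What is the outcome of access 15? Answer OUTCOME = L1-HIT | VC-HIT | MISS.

OUTCOME = VC-HIT

  [0] addr=0x19c blk=51 s=3: MISS | VC []
  [1] addr=0x19d blk=51 s=3: L1-HIT | VC []
  [2] addr=0x19a blk=51 s=3: L1-HIT | VC []
  [3] addr=0xe8 blk=29 s=5: MISS | VC []
  [4] addr=0x19b blk=51 s=3: L1-HIT | VC []
  [5] addr=0x12e blk=37 s=5: MISS | VC [29]
  [6] addr=0x1cd blk=57 s=1: MISS | VC [29]
  [7] addr=0x19e blk=51 s=3: L1-HIT | VC [29]
  [8] addr=0x19c blk=51 s=3: L1-HIT | VC [29]
  [9] addr=0x19d blk=51 s=3: L1-HIT | VC [29]
  [10] addr=0x19e blk=51 s=3: L1-HIT | VC [29]
  [11] addr=0x128 blk=37 s=5: L1-HIT | VC [29]
  [12] addr=0x18b blk=49 s=1: MISS | VC [29, 57]
  [13] addr=0x12b blk=37 s=5: L1-HIT | VC [29, 57]
  [14] addr=0x1ce blk=57 s=1: VC-HIT | VC [29, 49]
  [15] addr=0xe8 blk=29 s=5: VC-HIT | VC [37, 49]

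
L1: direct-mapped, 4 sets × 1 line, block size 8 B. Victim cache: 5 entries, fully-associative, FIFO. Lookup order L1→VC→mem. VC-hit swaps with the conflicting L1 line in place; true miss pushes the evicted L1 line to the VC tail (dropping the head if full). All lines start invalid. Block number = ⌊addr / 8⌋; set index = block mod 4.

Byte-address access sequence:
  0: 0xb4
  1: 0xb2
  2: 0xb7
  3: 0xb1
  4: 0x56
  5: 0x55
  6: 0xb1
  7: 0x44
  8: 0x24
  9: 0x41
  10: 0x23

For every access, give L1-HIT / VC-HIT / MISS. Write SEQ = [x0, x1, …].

SEQ = [MISS, L1-HIT, L1-HIT, L1-HIT, MISS, L1-HIT, VC-HIT, MISS, MISS, VC-HIT, VC-HIT]

  [0] addr=0xb4 blk=22 s=2: MISS | VC []
  [1] addr=0xb2 blk=22 s=2: L1-HIT | VC []
  [2] addr=0xb7 blk=22 s=2: L1-HIT | VC []
  [3] addr=0xb1 blk=22 s=2: L1-HIT | VC []
  [4] addr=0x56 blk=10 s=2: MISS | VC [22]
  [5] addr=0x55 blk=10 s=2: L1-HIT | VC [22]
  [6] addr=0xb1 blk=22 s=2: VC-HIT | VC [10]
  [7] addr=0x44 blk=8 s=0: MISS | VC [10]
  [8] addr=0x24 blk=4 s=0: MISS | VC [10, 8]
  [9] addr=0x41 blk=8 s=0: VC-HIT | VC [10, 4]
  [10] addr=0x23 blk=4 s=0: VC-HIT | VC [10, 8]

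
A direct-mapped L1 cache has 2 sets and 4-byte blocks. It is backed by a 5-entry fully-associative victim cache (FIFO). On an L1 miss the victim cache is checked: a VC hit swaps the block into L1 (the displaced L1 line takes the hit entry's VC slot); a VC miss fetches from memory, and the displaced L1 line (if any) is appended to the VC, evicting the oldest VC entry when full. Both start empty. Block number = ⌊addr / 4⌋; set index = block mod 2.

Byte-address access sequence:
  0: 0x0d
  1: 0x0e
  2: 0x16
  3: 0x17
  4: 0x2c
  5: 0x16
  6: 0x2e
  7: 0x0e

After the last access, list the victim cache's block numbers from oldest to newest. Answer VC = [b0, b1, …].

  [0] addr=0xd blk=3 s=1: MISS | VC []
  [1] addr=0xe blk=3 s=1: L1-HIT | VC []
  [2] addr=0x16 blk=5 s=1: MISS | VC [3]
  [3] addr=0x17 blk=5 s=1: L1-HIT | VC [3]
  [4] addr=0x2c blk=11 s=1: MISS | VC [3, 5]
  [5] addr=0x16 blk=5 s=1: VC-HIT | VC [3, 11]
  [6] addr=0x2e blk=11 s=1: VC-HIT | VC [3, 5]
  [7] addr=0xe blk=3 s=1: VC-HIT | VC [11, 5]

VC = [11, 5]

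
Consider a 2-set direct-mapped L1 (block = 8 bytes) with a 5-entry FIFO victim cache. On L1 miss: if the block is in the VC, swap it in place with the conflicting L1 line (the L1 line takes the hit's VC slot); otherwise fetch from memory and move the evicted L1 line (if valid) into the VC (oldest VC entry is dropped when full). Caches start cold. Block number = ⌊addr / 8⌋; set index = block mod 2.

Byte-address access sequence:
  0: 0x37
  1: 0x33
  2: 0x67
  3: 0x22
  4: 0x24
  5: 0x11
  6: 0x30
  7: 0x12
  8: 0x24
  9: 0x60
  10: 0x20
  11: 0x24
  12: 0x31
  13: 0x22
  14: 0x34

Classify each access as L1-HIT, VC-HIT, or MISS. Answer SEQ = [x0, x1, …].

SEQ = [MISS, L1-HIT, MISS, MISS, L1-HIT, MISS, VC-HIT, VC-HIT, VC-HIT, VC-HIT, VC-HIT, L1-HIT, VC-HIT, VC-HIT, VC-HIT]

  [0] addr=0x37 blk=6 s=0: MISS | VC []
  [1] addr=0x33 blk=6 s=0: L1-HIT | VC []
  [2] addr=0x67 blk=12 s=0: MISS | VC [6]
  [3] addr=0x22 blk=4 s=0: MISS | VC [6, 12]
  [4] addr=0x24 blk=4 s=0: L1-HIT | VC [6, 12]
  [5] addr=0x11 blk=2 s=0: MISS | VC [6, 12, 4]
  [6] addr=0x30 blk=6 s=0: VC-HIT | VC [2, 12, 4]
  [7] addr=0x12 blk=2 s=0: VC-HIT | VC [6, 12, 4]
  [8] addr=0x24 blk=4 s=0: VC-HIT | VC [6, 12, 2]
  [9] addr=0x60 blk=12 s=0: VC-HIT | VC [6, 4, 2]
  [10] addr=0x20 blk=4 s=0: VC-HIT | VC [6, 12, 2]
  [11] addr=0x24 blk=4 s=0: L1-HIT | VC [6, 12, 2]
  [12] addr=0x31 blk=6 s=0: VC-HIT | VC [4, 12, 2]
  [13] addr=0x22 blk=4 s=0: VC-HIT | VC [6, 12, 2]
  [14] addr=0x34 blk=6 s=0: VC-HIT | VC [4, 12, 2]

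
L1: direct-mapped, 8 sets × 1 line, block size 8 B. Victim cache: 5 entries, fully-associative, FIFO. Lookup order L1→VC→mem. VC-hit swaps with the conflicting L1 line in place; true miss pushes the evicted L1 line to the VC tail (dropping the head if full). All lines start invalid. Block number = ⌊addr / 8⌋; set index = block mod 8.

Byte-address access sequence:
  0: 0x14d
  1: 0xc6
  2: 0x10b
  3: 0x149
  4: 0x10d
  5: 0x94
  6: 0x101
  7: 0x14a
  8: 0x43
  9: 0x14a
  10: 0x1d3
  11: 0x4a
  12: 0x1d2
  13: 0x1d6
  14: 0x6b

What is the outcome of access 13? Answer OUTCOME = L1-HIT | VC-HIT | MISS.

OUTCOME = L1-HIT

0: 0x14d (blk 41, set 1) → MISS  vc=[]
1: 0xc6 (blk 24, set 0) → MISS  vc=[]
2: 0x10b (blk 33, set 1) → MISS  vc=[41]
3: 0x149 (blk 41, set 1) → VC-HIT  vc=[33]
4: 0x10d (blk 33, set 1) → VC-HIT  vc=[41]
5: 0x94 (blk 18, set 2) → MISS  vc=[41]
6: 0x101 (blk 32, set 0) → MISS  vc=[41, 24]
7: 0x14a (blk 41, set 1) → VC-HIT  vc=[33, 24]
8: 0x43 (blk 8, set 0) → MISS  vc=[33, 24, 32]
9: 0x14a (blk 41, set 1) → L1-HIT  vc=[33, 24, 32]
10: 0x1d3 (blk 58, set 2) → MISS  vc=[33, 24, 32, 18]
11: 0x4a (blk 9, set 1) → MISS  vc=[33, 24, 32, 18, 41]
12: 0x1d2 (blk 58, set 2) → L1-HIT  vc=[33, 24, 32, 18, 41]
13: 0x1d6 (blk 58, set 2) → L1-HIT  vc=[33, 24, 32, 18, 41]
14: 0x6b (blk 13, set 5) → MISS  vc=[33, 24, 32, 18, 41]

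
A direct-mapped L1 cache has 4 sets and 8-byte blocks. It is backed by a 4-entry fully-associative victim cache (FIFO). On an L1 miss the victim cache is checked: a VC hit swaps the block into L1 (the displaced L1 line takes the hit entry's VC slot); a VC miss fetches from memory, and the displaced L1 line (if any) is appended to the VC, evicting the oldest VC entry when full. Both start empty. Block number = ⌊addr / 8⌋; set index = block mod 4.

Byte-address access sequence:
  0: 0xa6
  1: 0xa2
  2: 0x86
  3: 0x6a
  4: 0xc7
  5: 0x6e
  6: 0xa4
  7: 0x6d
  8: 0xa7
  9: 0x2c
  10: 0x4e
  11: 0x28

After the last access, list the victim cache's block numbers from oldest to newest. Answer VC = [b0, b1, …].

  [0] addr=0xa6 blk=20 s=0: MISS | VC []
  [1] addr=0xa2 blk=20 s=0: L1-HIT | VC []
  [2] addr=0x86 blk=16 s=0: MISS | VC [20]
  [3] addr=0x6a blk=13 s=1: MISS | VC [20]
  [4] addr=0xc7 blk=24 s=0: MISS | VC [20, 16]
  [5] addr=0x6e blk=13 s=1: L1-HIT | VC [20, 16]
  [6] addr=0xa4 blk=20 s=0: VC-HIT | VC [24, 16]
  [7] addr=0x6d blk=13 s=1: L1-HIT | VC [24, 16]
  [8] addr=0xa7 blk=20 s=0: L1-HIT | VC [24, 16]
  [9] addr=0x2c blk=5 s=1: MISS | VC [24, 16, 13]
  [10] addr=0x4e blk=9 s=1: MISS | VC [24, 16, 13, 5]
  [11] addr=0x28 blk=5 s=1: VC-HIT | VC [24, 16, 13, 9]

VC = [24, 16, 13, 9]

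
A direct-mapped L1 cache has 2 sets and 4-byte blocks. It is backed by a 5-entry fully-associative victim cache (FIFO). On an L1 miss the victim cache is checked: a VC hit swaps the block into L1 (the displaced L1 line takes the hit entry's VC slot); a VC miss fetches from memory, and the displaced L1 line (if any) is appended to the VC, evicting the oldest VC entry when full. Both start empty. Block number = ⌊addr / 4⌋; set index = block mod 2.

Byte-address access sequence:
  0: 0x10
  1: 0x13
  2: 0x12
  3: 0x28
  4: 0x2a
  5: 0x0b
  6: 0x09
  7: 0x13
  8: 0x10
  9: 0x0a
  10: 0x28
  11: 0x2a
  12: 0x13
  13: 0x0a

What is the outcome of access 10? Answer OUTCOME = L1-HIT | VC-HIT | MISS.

OUTCOME = VC-HIT

#0 0x10→b4/s0 MISS; vc=[]
#1 0x13→b4/s0 L1-HIT; vc=[]
#2 0x12→b4/s0 L1-HIT; vc=[]
#3 0x28→b10/s0 MISS; vc=[4]
#4 0x2a→b10/s0 L1-HIT; vc=[4]
#5 0xb→b2/s0 MISS; vc=[4,10]
#6 0x9→b2/s0 L1-HIT; vc=[4,10]
#7 0x13→b4/s0 VC-HIT; vc=[2,10]
#8 0x10→b4/s0 L1-HIT; vc=[2,10]
#9 0xa→b2/s0 VC-HIT; vc=[4,10]
#10 0x28→b10/s0 VC-HIT; vc=[4,2]
#11 0x2a→b10/s0 L1-HIT; vc=[4,2]
#12 0x13→b4/s0 VC-HIT; vc=[10,2]
#13 0xa→b2/s0 VC-HIT; vc=[10,4]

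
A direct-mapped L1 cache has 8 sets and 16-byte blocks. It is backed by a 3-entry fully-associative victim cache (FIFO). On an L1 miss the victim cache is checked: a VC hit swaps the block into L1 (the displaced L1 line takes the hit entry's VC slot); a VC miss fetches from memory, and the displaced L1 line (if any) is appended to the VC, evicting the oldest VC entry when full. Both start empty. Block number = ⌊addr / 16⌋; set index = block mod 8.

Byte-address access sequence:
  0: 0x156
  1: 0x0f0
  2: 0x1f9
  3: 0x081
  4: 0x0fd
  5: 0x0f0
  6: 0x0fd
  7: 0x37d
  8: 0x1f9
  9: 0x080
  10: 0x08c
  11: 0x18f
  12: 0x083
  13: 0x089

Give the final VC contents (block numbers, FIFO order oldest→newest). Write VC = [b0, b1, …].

#0 0x156→b21/s5 MISS; vc=[]
#1 0xf0→b15/s7 MISS; vc=[]
#2 0x1f9→b31/s7 MISS; vc=[15]
#3 0x81→b8/s0 MISS; vc=[15]
#4 0xfd→b15/s7 VC-HIT; vc=[31]
#5 0xf0→b15/s7 L1-HIT; vc=[31]
#6 0xfd→b15/s7 L1-HIT; vc=[31]
#7 0x37d→b55/s7 MISS; vc=[31,15]
#8 0x1f9→b31/s7 VC-HIT; vc=[55,15]
#9 0x80→b8/s0 L1-HIT; vc=[55,15]
#10 0x8c→b8/s0 L1-HIT; vc=[55,15]
#11 0x18f→b24/s0 MISS; vc=[55,15,8]
#12 0x83→b8/s0 VC-HIT; vc=[55,15,24]
#13 0x89→b8/s0 L1-HIT; vc=[55,15,24]

VC = [55, 15, 24]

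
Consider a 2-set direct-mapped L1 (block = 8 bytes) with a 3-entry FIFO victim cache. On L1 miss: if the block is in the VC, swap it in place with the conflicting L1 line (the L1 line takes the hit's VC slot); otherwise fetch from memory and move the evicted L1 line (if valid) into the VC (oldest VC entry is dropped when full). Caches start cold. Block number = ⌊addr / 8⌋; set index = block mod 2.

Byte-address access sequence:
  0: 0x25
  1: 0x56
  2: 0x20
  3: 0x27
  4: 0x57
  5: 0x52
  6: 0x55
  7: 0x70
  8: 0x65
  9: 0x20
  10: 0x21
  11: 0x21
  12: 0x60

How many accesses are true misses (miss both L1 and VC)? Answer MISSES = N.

MISSES = 4

0: 0x25 (blk 4, set 0) → MISS  vc=[]
1: 0x56 (blk 10, set 0) → MISS  vc=[4]
2: 0x20 (blk 4, set 0) → VC-HIT  vc=[10]
3: 0x27 (blk 4, set 0) → L1-HIT  vc=[10]
4: 0x57 (blk 10, set 0) → VC-HIT  vc=[4]
5: 0x52 (blk 10, set 0) → L1-HIT  vc=[4]
6: 0x55 (blk 10, set 0) → L1-HIT  vc=[4]
7: 0x70 (blk 14, set 0) → MISS  vc=[4, 10]
8: 0x65 (blk 12, set 0) → MISS  vc=[4, 10, 14]
9: 0x20 (blk 4, set 0) → VC-HIT  vc=[12, 10, 14]
10: 0x21 (blk 4, set 0) → L1-HIT  vc=[12, 10, 14]
11: 0x21 (blk 4, set 0) → L1-HIT  vc=[12, 10, 14]
12: 0x60 (blk 12, set 0) → VC-HIT  vc=[4, 10, 14]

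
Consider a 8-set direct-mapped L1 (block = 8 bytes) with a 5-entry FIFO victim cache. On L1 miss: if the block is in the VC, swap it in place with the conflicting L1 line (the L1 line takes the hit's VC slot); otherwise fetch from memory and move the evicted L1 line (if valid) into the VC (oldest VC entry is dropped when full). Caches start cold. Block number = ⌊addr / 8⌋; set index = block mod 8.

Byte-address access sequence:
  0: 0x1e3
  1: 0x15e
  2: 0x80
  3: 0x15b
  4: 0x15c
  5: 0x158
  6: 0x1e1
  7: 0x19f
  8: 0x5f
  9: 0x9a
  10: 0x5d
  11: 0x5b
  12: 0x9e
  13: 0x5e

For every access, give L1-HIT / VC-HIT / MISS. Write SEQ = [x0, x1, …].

SEQ = [MISS, MISS, MISS, L1-HIT, L1-HIT, L1-HIT, L1-HIT, MISS, MISS, MISS, VC-HIT, L1-HIT, VC-HIT, VC-HIT]

#0 0x1e3→b60/s4 MISS; vc=[]
#1 0x15e→b43/s3 MISS; vc=[]
#2 0x80→b16/s0 MISS; vc=[]
#3 0x15b→b43/s3 L1-HIT; vc=[]
#4 0x15c→b43/s3 L1-HIT; vc=[]
#5 0x158→b43/s3 L1-HIT; vc=[]
#6 0x1e1→b60/s4 L1-HIT; vc=[]
#7 0x19f→b51/s3 MISS; vc=[43]
#8 0x5f→b11/s3 MISS; vc=[43,51]
#9 0x9a→b19/s3 MISS; vc=[43,51,11]
#10 0x5d→b11/s3 VC-HIT; vc=[43,51,19]
#11 0x5b→b11/s3 L1-HIT; vc=[43,51,19]
#12 0x9e→b19/s3 VC-HIT; vc=[43,51,11]
#13 0x5e→b11/s3 VC-HIT; vc=[43,51,19]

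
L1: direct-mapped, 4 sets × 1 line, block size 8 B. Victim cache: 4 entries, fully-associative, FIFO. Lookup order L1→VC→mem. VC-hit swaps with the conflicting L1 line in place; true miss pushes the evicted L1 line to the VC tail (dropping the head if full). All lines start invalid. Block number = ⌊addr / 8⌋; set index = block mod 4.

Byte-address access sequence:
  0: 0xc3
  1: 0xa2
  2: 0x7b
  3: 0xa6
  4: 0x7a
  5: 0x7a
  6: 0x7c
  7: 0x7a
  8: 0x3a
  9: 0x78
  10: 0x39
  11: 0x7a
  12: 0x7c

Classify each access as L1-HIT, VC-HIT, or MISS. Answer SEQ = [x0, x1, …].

SEQ = [MISS, MISS, MISS, L1-HIT, L1-HIT, L1-HIT, L1-HIT, L1-HIT, MISS, VC-HIT, VC-HIT, VC-HIT, L1-HIT]

0: 0xc3 (blk 24, set 0) → MISS  vc=[]
1: 0xa2 (blk 20, set 0) → MISS  vc=[24]
2: 0x7b (blk 15, set 3) → MISS  vc=[24]
3: 0xa6 (blk 20, set 0) → L1-HIT  vc=[24]
4: 0x7a (blk 15, set 3) → L1-HIT  vc=[24]
5: 0x7a (blk 15, set 3) → L1-HIT  vc=[24]
6: 0x7c (blk 15, set 3) → L1-HIT  vc=[24]
7: 0x7a (blk 15, set 3) → L1-HIT  vc=[24]
8: 0x3a (blk 7, set 3) → MISS  vc=[24, 15]
9: 0x78 (blk 15, set 3) → VC-HIT  vc=[24, 7]
10: 0x39 (blk 7, set 3) → VC-HIT  vc=[24, 15]
11: 0x7a (blk 15, set 3) → VC-HIT  vc=[24, 7]
12: 0x7c (blk 15, set 3) → L1-HIT  vc=[24, 7]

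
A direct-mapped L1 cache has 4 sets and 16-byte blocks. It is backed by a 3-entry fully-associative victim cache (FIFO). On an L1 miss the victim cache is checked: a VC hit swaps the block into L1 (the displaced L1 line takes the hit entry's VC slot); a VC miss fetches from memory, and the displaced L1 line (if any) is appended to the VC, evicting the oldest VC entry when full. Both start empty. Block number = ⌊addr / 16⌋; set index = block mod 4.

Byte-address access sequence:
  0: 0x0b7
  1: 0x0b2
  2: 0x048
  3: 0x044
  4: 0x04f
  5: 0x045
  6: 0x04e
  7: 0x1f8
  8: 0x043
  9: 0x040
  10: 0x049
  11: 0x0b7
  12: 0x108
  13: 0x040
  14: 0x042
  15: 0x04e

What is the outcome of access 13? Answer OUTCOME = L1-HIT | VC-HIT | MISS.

#0 0xb7→b11/s3 MISS; vc=[]
#1 0xb2→b11/s3 L1-HIT; vc=[]
#2 0x48→b4/s0 MISS; vc=[]
#3 0x44→b4/s0 L1-HIT; vc=[]
#4 0x4f→b4/s0 L1-HIT; vc=[]
#5 0x45→b4/s0 L1-HIT; vc=[]
#6 0x4e→b4/s0 L1-HIT; vc=[]
#7 0x1f8→b31/s3 MISS; vc=[11]
#8 0x43→b4/s0 L1-HIT; vc=[11]
#9 0x40→b4/s0 L1-HIT; vc=[11]
#10 0x49→b4/s0 L1-HIT; vc=[11]
#11 0xb7→b11/s3 VC-HIT; vc=[31]
#12 0x108→b16/s0 MISS; vc=[31,4]
#13 0x40→b4/s0 VC-HIT; vc=[31,16]
#14 0x42→b4/s0 L1-HIT; vc=[31,16]
#15 0x4e→b4/s0 L1-HIT; vc=[31,16]

OUTCOME = VC-HIT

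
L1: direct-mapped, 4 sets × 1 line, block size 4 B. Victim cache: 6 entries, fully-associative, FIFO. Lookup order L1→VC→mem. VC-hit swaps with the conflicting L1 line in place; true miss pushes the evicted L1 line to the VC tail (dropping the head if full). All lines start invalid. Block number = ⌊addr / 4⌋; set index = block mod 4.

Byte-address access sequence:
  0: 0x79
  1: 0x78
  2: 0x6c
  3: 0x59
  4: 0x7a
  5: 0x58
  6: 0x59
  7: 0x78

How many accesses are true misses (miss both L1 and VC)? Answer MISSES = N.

MISSES = 3

#0 0x79→b30/s2 MISS; vc=[]
#1 0x78→b30/s2 L1-HIT; vc=[]
#2 0x6c→b27/s3 MISS; vc=[]
#3 0x59→b22/s2 MISS; vc=[30]
#4 0x7a→b30/s2 VC-HIT; vc=[22]
#5 0x58→b22/s2 VC-HIT; vc=[30]
#6 0x59→b22/s2 L1-HIT; vc=[30]
#7 0x78→b30/s2 VC-HIT; vc=[22]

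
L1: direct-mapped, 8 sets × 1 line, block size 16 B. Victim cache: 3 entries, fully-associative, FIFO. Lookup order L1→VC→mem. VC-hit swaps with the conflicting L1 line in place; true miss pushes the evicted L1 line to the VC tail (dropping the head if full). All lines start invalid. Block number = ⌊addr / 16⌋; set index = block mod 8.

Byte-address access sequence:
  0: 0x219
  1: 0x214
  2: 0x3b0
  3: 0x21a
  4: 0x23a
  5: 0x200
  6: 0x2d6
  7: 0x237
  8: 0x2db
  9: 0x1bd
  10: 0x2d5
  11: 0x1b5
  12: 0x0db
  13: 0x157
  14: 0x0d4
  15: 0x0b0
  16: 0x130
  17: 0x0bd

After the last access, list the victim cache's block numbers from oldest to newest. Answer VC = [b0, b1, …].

#0 0x219→b33/s1 MISS; vc=[]
#1 0x214→b33/s1 L1-HIT; vc=[]
#2 0x3b0→b59/s3 MISS; vc=[]
#3 0x21a→b33/s1 L1-HIT; vc=[]
#4 0x23a→b35/s3 MISS; vc=[59]
#5 0x200→b32/s0 MISS; vc=[59]
#6 0x2d6→b45/s5 MISS; vc=[59]
#7 0x237→b35/s3 L1-HIT; vc=[59]
#8 0x2db→b45/s5 L1-HIT; vc=[59]
#9 0x1bd→b27/s3 MISS; vc=[59,35]
#10 0x2d5→b45/s5 L1-HIT; vc=[59,35]
#11 0x1b5→b27/s3 L1-HIT; vc=[59,35]
#12 0xdb→b13/s5 MISS; vc=[59,35,45]
#13 0x157→b21/s5 MISS; vc=[35,45,13]
#14 0xd4→b13/s5 VC-HIT; vc=[35,45,21]
#15 0xb0→b11/s3 MISS; vc=[45,21,27]
#16 0x130→b19/s3 MISS; vc=[21,27,11]
#17 0xbd→b11/s3 VC-HIT; vc=[21,27,19]

VC = [21, 27, 19]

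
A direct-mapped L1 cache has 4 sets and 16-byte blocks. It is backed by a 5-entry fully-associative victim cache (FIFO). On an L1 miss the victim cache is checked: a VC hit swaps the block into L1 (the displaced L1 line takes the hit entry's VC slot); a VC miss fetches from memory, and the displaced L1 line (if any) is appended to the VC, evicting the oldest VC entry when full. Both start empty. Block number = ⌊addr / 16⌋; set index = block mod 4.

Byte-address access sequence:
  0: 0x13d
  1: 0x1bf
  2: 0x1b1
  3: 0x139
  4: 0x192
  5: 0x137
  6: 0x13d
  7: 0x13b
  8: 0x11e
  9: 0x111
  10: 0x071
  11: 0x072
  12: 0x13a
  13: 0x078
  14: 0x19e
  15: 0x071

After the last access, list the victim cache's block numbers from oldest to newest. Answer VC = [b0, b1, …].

0: 0x13d (blk 19, set 3) → MISS  vc=[]
1: 0x1bf (blk 27, set 3) → MISS  vc=[19]
2: 0x1b1 (blk 27, set 3) → L1-HIT  vc=[19]
3: 0x139 (blk 19, set 3) → VC-HIT  vc=[27]
4: 0x192 (blk 25, set 1) → MISS  vc=[27]
5: 0x137 (blk 19, set 3) → L1-HIT  vc=[27]
6: 0x13d (blk 19, set 3) → L1-HIT  vc=[27]
7: 0x13b (blk 19, set 3) → L1-HIT  vc=[27]
8: 0x11e (blk 17, set 1) → MISS  vc=[27, 25]
9: 0x111 (blk 17, set 1) → L1-HIT  vc=[27, 25]
10: 0x71 (blk 7, set 3) → MISS  vc=[27, 25, 19]
11: 0x72 (blk 7, set 3) → L1-HIT  vc=[27, 25, 19]
12: 0x13a (blk 19, set 3) → VC-HIT  vc=[27, 25, 7]
13: 0x78 (blk 7, set 3) → VC-HIT  vc=[27, 25, 19]
14: 0x19e (blk 25, set 1) → VC-HIT  vc=[27, 17, 19]
15: 0x71 (blk 7, set 3) → L1-HIT  vc=[27, 17, 19]

VC = [27, 17, 19]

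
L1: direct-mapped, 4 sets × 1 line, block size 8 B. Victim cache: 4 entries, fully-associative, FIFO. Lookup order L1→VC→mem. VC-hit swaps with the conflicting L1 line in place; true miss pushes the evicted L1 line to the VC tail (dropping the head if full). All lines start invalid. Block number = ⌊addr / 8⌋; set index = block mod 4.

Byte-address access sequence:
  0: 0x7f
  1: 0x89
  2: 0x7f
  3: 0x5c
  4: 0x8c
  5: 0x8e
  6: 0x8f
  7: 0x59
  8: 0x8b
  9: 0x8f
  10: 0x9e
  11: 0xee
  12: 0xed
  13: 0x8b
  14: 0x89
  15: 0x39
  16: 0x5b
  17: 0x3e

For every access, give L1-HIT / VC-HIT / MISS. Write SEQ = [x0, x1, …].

SEQ = [MISS, MISS, L1-HIT, MISS, L1-HIT, L1-HIT, L1-HIT, L1-HIT, L1-HIT, L1-HIT, MISS, MISS, L1-HIT, VC-HIT, L1-HIT, MISS, VC-HIT, VC-HIT]

#0 0x7f→b15/s3 MISS; vc=[]
#1 0x89→b17/s1 MISS; vc=[]
#2 0x7f→b15/s3 L1-HIT; vc=[]
#3 0x5c→b11/s3 MISS; vc=[15]
#4 0x8c→b17/s1 L1-HIT; vc=[15]
#5 0x8e→b17/s1 L1-HIT; vc=[15]
#6 0x8f→b17/s1 L1-HIT; vc=[15]
#7 0x59→b11/s3 L1-HIT; vc=[15]
#8 0x8b→b17/s1 L1-HIT; vc=[15]
#9 0x8f→b17/s1 L1-HIT; vc=[15]
#10 0x9e→b19/s3 MISS; vc=[15,11]
#11 0xee→b29/s1 MISS; vc=[15,11,17]
#12 0xed→b29/s1 L1-HIT; vc=[15,11,17]
#13 0x8b→b17/s1 VC-HIT; vc=[15,11,29]
#14 0x89→b17/s1 L1-HIT; vc=[15,11,29]
#15 0x39→b7/s3 MISS; vc=[15,11,29,19]
#16 0x5b→b11/s3 VC-HIT; vc=[15,7,29,19]
#17 0x3e→b7/s3 VC-HIT; vc=[15,11,29,19]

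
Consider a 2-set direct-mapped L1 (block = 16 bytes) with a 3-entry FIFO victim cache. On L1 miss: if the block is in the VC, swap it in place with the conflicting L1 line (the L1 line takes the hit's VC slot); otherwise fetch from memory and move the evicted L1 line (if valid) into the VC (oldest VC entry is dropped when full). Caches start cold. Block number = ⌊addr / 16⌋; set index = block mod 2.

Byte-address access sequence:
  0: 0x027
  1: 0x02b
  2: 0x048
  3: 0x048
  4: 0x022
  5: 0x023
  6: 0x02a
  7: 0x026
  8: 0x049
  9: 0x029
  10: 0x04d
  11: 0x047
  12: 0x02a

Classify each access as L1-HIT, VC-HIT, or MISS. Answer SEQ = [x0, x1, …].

0: 0x27 (blk 2, set 0) → MISS  vc=[]
1: 0x2b (blk 2, set 0) → L1-HIT  vc=[]
2: 0x48 (blk 4, set 0) → MISS  vc=[2]
3: 0x48 (blk 4, set 0) → L1-HIT  vc=[2]
4: 0x22 (blk 2, set 0) → VC-HIT  vc=[4]
5: 0x23 (blk 2, set 0) → L1-HIT  vc=[4]
6: 0x2a (blk 2, set 0) → L1-HIT  vc=[4]
7: 0x26 (blk 2, set 0) → L1-HIT  vc=[4]
8: 0x49 (blk 4, set 0) → VC-HIT  vc=[2]
9: 0x29 (blk 2, set 0) → VC-HIT  vc=[4]
10: 0x4d (blk 4, set 0) → VC-HIT  vc=[2]
11: 0x47 (blk 4, set 0) → L1-HIT  vc=[2]
12: 0x2a (blk 2, set 0) → VC-HIT  vc=[4]

SEQ = [MISS, L1-HIT, MISS, L1-HIT, VC-HIT, L1-HIT, L1-HIT, L1-HIT, VC-HIT, VC-HIT, VC-HIT, L1-HIT, VC-HIT]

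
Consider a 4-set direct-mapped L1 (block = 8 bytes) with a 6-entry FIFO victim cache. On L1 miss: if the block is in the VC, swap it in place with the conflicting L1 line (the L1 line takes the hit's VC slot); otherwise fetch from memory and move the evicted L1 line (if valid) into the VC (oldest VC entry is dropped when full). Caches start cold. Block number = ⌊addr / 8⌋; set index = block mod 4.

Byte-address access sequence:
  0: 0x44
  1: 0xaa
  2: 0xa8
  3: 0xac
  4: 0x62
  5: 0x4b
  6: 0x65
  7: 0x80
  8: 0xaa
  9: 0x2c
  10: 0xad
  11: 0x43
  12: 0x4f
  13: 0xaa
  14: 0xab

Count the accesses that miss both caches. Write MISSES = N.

#0 0x44→b8/s0 MISS; vc=[]
#1 0xaa→b21/s1 MISS; vc=[]
#2 0xa8→b21/s1 L1-HIT; vc=[]
#3 0xac→b21/s1 L1-HIT; vc=[]
#4 0x62→b12/s0 MISS; vc=[8]
#5 0x4b→b9/s1 MISS; vc=[8,21]
#6 0x65→b12/s0 L1-HIT; vc=[8,21]
#7 0x80→b16/s0 MISS; vc=[8,21,12]
#8 0xaa→b21/s1 VC-HIT; vc=[8,9,12]
#9 0x2c→b5/s1 MISS; vc=[8,9,12,21]
#10 0xad→b21/s1 VC-HIT; vc=[8,9,12,5]
#11 0x43→b8/s0 VC-HIT; vc=[16,9,12,5]
#12 0x4f→b9/s1 VC-HIT; vc=[16,21,12,5]
#13 0xaa→b21/s1 VC-HIT; vc=[16,9,12,5]
#14 0xab→b21/s1 L1-HIT; vc=[16,9,12,5]

MISSES = 6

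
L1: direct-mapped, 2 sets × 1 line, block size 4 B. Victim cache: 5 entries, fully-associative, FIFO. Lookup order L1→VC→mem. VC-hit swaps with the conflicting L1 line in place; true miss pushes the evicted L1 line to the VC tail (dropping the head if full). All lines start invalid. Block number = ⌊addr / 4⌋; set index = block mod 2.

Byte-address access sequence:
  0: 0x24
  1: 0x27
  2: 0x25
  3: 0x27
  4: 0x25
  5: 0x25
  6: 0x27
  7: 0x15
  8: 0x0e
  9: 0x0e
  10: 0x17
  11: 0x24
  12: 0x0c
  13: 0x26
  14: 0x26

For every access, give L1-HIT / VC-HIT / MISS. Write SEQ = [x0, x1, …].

#0 0x24→b9/s1 MISS; vc=[]
#1 0x27→b9/s1 L1-HIT; vc=[]
#2 0x25→b9/s1 L1-HIT; vc=[]
#3 0x27→b9/s1 L1-HIT; vc=[]
#4 0x25→b9/s1 L1-HIT; vc=[]
#5 0x25→b9/s1 L1-HIT; vc=[]
#6 0x27→b9/s1 L1-HIT; vc=[]
#7 0x15→b5/s1 MISS; vc=[9]
#8 0xe→b3/s1 MISS; vc=[9,5]
#9 0xe→b3/s1 L1-HIT; vc=[9,5]
#10 0x17→b5/s1 VC-HIT; vc=[9,3]
#11 0x24→b9/s1 VC-HIT; vc=[5,3]
#12 0xc→b3/s1 VC-HIT; vc=[5,9]
#13 0x26→b9/s1 VC-HIT; vc=[5,3]
#14 0x26→b9/s1 L1-HIT; vc=[5,3]

SEQ = [MISS, L1-HIT, L1-HIT, L1-HIT, L1-HIT, L1-HIT, L1-HIT, MISS, MISS, L1-HIT, VC-HIT, VC-HIT, VC-HIT, VC-HIT, L1-HIT]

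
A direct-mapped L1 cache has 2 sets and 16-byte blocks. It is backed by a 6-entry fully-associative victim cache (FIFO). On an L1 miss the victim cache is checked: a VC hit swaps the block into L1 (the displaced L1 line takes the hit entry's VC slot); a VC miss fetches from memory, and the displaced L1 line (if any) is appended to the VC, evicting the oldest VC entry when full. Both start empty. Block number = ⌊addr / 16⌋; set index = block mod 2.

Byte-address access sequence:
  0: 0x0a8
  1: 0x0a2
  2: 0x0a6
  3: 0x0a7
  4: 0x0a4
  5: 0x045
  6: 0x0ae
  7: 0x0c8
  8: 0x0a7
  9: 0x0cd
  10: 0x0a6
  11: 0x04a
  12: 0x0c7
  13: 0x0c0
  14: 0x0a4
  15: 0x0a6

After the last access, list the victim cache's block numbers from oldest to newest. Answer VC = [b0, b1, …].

0: 0xa8 (blk 10, set 0) → MISS  vc=[]
1: 0xa2 (blk 10, set 0) → L1-HIT  vc=[]
2: 0xa6 (blk 10, set 0) → L1-HIT  vc=[]
3: 0xa7 (blk 10, set 0) → L1-HIT  vc=[]
4: 0xa4 (blk 10, set 0) → L1-HIT  vc=[]
5: 0x45 (blk 4, set 0) → MISS  vc=[10]
6: 0xae (blk 10, set 0) → VC-HIT  vc=[4]
7: 0xc8 (blk 12, set 0) → MISS  vc=[4, 10]
8: 0xa7 (blk 10, set 0) → VC-HIT  vc=[4, 12]
9: 0xcd (blk 12, set 0) → VC-HIT  vc=[4, 10]
10: 0xa6 (blk 10, set 0) → VC-HIT  vc=[4, 12]
11: 0x4a (blk 4, set 0) → VC-HIT  vc=[10, 12]
12: 0xc7 (blk 12, set 0) → VC-HIT  vc=[10, 4]
13: 0xc0 (blk 12, set 0) → L1-HIT  vc=[10, 4]
14: 0xa4 (blk 10, set 0) → VC-HIT  vc=[12, 4]
15: 0xa6 (blk 10, set 0) → L1-HIT  vc=[12, 4]

VC = [12, 4]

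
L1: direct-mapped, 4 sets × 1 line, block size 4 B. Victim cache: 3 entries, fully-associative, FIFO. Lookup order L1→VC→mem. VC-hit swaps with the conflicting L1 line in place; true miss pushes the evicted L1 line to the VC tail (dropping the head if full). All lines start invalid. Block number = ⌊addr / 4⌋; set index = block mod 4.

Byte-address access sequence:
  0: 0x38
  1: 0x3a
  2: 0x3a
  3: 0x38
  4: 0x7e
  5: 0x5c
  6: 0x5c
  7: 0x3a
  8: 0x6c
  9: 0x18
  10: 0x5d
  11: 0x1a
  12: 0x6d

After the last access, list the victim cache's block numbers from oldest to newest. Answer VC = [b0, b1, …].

#0 0x38→b14/s2 MISS; vc=[]
#1 0x3a→b14/s2 L1-HIT; vc=[]
#2 0x3a→b14/s2 L1-HIT; vc=[]
#3 0x38→b14/s2 L1-HIT; vc=[]
#4 0x7e→b31/s3 MISS; vc=[]
#5 0x5c→b23/s3 MISS; vc=[31]
#6 0x5c→b23/s3 L1-HIT; vc=[31]
#7 0x3a→b14/s2 L1-HIT; vc=[31]
#8 0x6c→b27/s3 MISS; vc=[31,23]
#9 0x18→b6/s2 MISS; vc=[31,23,14]
#10 0x5d→b23/s3 VC-HIT; vc=[31,27,14]
#11 0x1a→b6/s2 L1-HIT; vc=[31,27,14]
#12 0x6d→b27/s3 VC-HIT; vc=[31,23,14]

VC = [31, 23, 14]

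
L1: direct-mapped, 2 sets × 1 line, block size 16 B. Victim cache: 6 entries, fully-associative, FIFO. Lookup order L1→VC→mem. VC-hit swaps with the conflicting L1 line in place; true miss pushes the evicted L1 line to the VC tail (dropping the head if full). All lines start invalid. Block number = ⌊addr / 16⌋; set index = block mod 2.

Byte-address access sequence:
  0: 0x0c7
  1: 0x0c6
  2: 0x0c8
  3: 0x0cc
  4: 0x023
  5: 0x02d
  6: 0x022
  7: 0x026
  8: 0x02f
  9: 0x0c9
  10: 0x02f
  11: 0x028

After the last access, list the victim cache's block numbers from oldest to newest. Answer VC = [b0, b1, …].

VC = [12]

0: 0xc7 (blk 12, set 0) → MISS  vc=[]
1: 0xc6 (blk 12, set 0) → L1-HIT  vc=[]
2: 0xc8 (blk 12, set 0) → L1-HIT  vc=[]
3: 0xcc (blk 12, set 0) → L1-HIT  vc=[]
4: 0x23 (blk 2, set 0) → MISS  vc=[12]
5: 0x2d (blk 2, set 0) → L1-HIT  vc=[12]
6: 0x22 (blk 2, set 0) → L1-HIT  vc=[12]
7: 0x26 (blk 2, set 0) → L1-HIT  vc=[12]
8: 0x2f (blk 2, set 0) → L1-HIT  vc=[12]
9: 0xc9 (blk 12, set 0) → VC-HIT  vc=[2]
10: 0x2f (blk 2, set 0) → VC-HIT  vc=[12]
11: 0x28 (blk 2, set 0) → L1-HIT  vc=[12]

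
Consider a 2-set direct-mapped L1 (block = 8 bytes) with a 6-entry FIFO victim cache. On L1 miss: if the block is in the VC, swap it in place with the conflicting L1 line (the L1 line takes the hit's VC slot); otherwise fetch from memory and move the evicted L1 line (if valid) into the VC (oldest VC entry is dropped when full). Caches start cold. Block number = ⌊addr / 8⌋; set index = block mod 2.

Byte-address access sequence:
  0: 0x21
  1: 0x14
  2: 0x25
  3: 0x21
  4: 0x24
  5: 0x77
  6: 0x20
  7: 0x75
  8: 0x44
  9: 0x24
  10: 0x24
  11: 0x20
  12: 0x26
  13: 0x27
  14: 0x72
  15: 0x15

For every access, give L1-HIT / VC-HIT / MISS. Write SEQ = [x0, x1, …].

SEQ = [MISS, MISS, VC-HIT, L1-HIT, L1-HIT, MISS, VC-HIT, VC-HIT, MISS, VC-HIT, L1-HIT, L1-HIT, L1-HIT, L1-HIT, VC-HIT, VC-HIT]

  [0] addr=0x21 blk=4 s=0: MISS | VC []
  [1] addr=0x14 blk=2 s=0: MISS | VC [4]
  [2] addr=0x25 blk=4 s=0: VC-HIT | VC [2]
  [3] addr=0x21 blk=4 s=0: L1-HIT | VC [2]
  [4] addr=0x24 blk=4 s=0: L1-HIT | VC [2]
  [5] addr=0x77 blk=14 s=0: MISS | VC [2, 4]
  [6] addr=0x20 blk=4 s=0: VC-HIT | VC [2, 14]
  [7] addr=0x75 blk=14 s=0: VC-HIT | VC [2, 4]
  [8] addr=0x44 blk=8 s=0: MISS | VC [2, 4, 14]
  [9] addr=0x24 blk=4 s=0: VC-HIT | VC [2, 8, 14]
  [10] addr=0x24 blk=4 s=0: L1-HIT | VC [2, 8, 14]
  [11] addr=0x20 blk=4 s=0: L1-HIT | VC [2, 8, 14]
  [12] addr=0x26 blk=4 s=0: L1-HIT | VC [2, 8, 14]
  [13] addr=0x27 blk=4 s=0: L1-HIT | VC [2, 8, 14]
  [14] addr=0x72 blk=14 s=0: VC-HIT | VC [2, 8, 4]
  [15] addr=0x15 blk=2 s=0: VC-HIT | VC [14, 8, 4]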